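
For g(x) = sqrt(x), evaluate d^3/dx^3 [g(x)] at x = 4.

3/256

Compute the successive derivatives at the expansion point and divide by k!.
The coefficient of (x - 4)^3 in the expansion is 1/512, so g′′′(4) = 3! * (1/512) = 3/256.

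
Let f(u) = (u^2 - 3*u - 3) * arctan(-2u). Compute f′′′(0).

Multiply each power in the prefactor through the base expansion.
The coefficient of u^3 in the expansion is -10, so f′′′(0) = 3! * (-10) = -60.

-60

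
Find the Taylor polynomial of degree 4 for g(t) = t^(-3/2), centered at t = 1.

315*(t - 1)^4/128 - 35*(t - 1)^3/16 + 15*(t - 1)^2/8 - 3*(t - 1)/2 + 1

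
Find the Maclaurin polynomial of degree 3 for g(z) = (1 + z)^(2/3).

[z^0] = 1;  [z^1] = 2/3;  [z^2] = -1/9;  [z^3] = 4/81.

4*z^3/81 - z^2/9 + 2*z/3 + 1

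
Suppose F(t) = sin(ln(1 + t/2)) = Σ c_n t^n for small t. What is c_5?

Let u equal the inner series; expand the outer function in u and truncate.
F(0) = 0
F′(0) = 1/2
F′′(0) = -1/4
F′′′(0) = 1/8
F^(4)(0) = 0
F^(5)(0) = -5/16
So c_5 = F^(5)(0)/5! = -1/384.

-1/384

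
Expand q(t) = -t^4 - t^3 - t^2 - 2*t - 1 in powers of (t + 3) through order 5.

-(t + 3)^4 + 11*(t + 3)^3 - 46*(t + 3)^2 + 85*(t + 3) - 58

Apply the Taylor formula c_k = f^(k)(a)/k!.
q(-3) = -58
q′(-3) = 85
q′′(-3) = -92
q′′′(-3) = 66
q^(4)(-3) = -24
q^(5)(-3) = 0
Then c_k = q^(k)(-3)/k! gives each Taylor coefficient.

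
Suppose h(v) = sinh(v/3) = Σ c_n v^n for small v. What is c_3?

1/162

[v^0] = 0;  [v^1] = 1/3;  [v^2] = 0;  [v^3] = 1/162.
So c_3 = h′′′(0)/3! = 1/162.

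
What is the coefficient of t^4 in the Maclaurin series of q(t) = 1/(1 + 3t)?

q(0) = 1
q′(0) = -3
q′′(0) = 18
q′′′(0) = -162
q^(4)(0) = 1944
Then c_k = q^(k)(0)/k! gives each Taylor coefficient.

81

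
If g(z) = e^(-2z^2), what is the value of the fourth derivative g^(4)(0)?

The coefficient of z^4 in the expansion is 2, so g^(4)(0) = 4! * (2) = 48.

48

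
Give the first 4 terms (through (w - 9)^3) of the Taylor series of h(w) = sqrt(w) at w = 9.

(w - 9)^3/3888 - (w - 9)^2/216 + (w - 9)/6 + 3

Use the known series and substitute for the argument.
[(w - 9)^0] = 3;  [(w - 9)^1] = 1/6;  [(w - 9)^2] = -1/216;  [(w - 9)^3] = 1/3888.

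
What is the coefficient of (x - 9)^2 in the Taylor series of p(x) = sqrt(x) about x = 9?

[(x - 9)^0] = 3;  [(x - 9)^1] = 1/6;  [(x - 9)^2] = -1/216.

-1/216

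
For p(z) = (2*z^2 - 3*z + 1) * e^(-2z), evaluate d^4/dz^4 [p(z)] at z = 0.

208

Shift and add copies of the series according to the polynomial's terms.
The coefficient of z^4 in the expansion is 26/3, so p^(4)(0) = 4! * (26/3) = 208.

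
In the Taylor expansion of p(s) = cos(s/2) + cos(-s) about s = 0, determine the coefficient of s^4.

17/384

Combine the two series term by term.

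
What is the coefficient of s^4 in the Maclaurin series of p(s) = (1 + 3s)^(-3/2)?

25515/128

[s^0] = 1;  [s^1] = -9/2;  [s^2] = 135/8;  [s^3] = -945/16;  [s^4] = 25515/128.
So c_4 = p^(4)(0)/4! = 25515/128.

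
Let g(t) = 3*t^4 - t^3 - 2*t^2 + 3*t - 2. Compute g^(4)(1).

72

From the series, [(t - 1)^4] g = 3; multiply by 4! = 24 to get 72.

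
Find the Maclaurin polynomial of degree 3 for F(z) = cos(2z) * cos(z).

1 - 5*z^2/2

Multiply the two series term by term and collect like powers.
F(0) = 1
F′(0) = 0
F′′(0) = -5
F′′′(0) = 0
The Taylor polynomial is Σ F^(k)(0)/k! · z^k.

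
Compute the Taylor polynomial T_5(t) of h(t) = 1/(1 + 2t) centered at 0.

Differentiate repeatedly and evaluate at the center.

-32*t^5 + 16*t^4 - 8*t^3 + 4*t^2 - 2*t + 1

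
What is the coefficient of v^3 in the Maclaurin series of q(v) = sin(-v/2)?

q(0) = 0
q′(0) = -1/2
q′′(0) = 0
q′′′(0) = 1/8
So c_3 = q′′′(0)/3! = 1/48.

1/48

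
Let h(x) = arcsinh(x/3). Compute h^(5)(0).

The coefficient of x^5 in the expansion is 1/3240, so h^(5)(0) = 5! * (1/3240) = 1/27.

1/27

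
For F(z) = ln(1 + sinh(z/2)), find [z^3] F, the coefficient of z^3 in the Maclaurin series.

Plug the Maclaurin series of the inner function into that of the outer and collect terms.

1/16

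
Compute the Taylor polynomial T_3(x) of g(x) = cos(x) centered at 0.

1 - x^2/2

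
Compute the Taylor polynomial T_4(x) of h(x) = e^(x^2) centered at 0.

x^4/2 + x^2 + 1

Differentiate repeatedly and evaluate at the center.
[x^0] = 1;  [x^1] = 0;  [x^2] = 1;  [x^3] = 0;  [x^4] = 1/2.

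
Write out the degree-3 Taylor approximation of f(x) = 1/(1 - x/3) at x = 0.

x^3/27 + x^2/9 + x/3 + 1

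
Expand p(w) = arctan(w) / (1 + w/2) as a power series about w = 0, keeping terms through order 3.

Expand each factor separately, then convolve coefficients.

-w^3/12 - w^2/2 + w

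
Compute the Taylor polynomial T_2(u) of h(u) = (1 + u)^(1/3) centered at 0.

-u^2/9 + u/3 + 1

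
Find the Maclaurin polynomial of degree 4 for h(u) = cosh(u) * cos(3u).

Write out both Maclaurin series and multiply, keeping only the needed powers.
h(0) = 1
h′(0) = 0
h′′(0) = -8
h′′′(0) = 0
h^(4)(0) = 28

7*u^4/6 - 4*u^2 + 1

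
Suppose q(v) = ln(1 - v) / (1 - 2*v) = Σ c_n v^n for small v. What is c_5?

-661/30

Multiply the numerator's expansion by the denominator's geometric series.
q(0) = 0
q′(0) = -1
q′′(0) = -5
q′′′(0) = -32
q^(4)(0) = -262
q^(5)(0) = -2644
The Taylor polynomial is Σ q^(k)(0)/k! · v^k.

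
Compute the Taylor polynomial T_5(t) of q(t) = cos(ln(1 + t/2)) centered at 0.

Let u equal the inner series; expand the outer function in u and truncate.

t^5/96 - 5*t^4/192 + t^3/16 - t^2/8 + 1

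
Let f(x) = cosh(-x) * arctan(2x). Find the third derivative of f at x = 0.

Expand each factor separately, then convolve coefficients.
From the series, [x^3] f = -5/3; multiply by 3! = 6 to get -10.

-10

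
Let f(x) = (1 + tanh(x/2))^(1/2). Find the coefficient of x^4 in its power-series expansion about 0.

17/6144

Compose series: expand the inner function first, then feed it into the outer expansion.
f(0) = 1
f′(0) = 1/4
f′′(0) = -1/16
f′′′(0) = -5/64
f^(4)(0) = 17/256
Dividing each by k! gives the coefficients c_0, ..., c_4.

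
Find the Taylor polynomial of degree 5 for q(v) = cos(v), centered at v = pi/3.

-sqrt(3)*(v - pi/3)^5/240 + (v - pi/3)^4/48 + sqrt(3)*(v - pi/3)^3/12 - (v - pi/3)^2/4 - sqrt(3)*(v - pi/3)/2 + 1/2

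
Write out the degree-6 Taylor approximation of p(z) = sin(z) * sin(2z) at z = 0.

91*z^6/180 - 5*z^4/3 + 2*z^2

Take the Cauchy product of the two expansions.
p(0) = 0
p′(0) = 0
p′′(0) = 4
p′′′(0) = 0
p^(4)(0) = -40
p^(5)(0) = 0
p^(6)(0) = 364
Dividing each by k! gives the coefficients c_0, ..., c_6.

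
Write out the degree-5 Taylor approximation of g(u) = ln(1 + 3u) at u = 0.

g(0) = 0
g′(0) = 3
g′′(0) = -9
g′′′(0) = 54
g^(4)(0) = -486
g^(5)(0) = 5832
The Taylor polynomial is Σ g^(k)(0)/k! · u^k.

243*u^5/5 - 81*u^4/4 + 9*u^3 - 9*u^2/2 + 3*u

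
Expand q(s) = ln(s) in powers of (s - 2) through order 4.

-(s - 2)^4/64 + (s - 2)^3/24 - (s - 2)^2/8 + (s - 2)/2 + ln(2)

[(s - 2)^0] = ln(2);  [(s - 2)^1] = 1/2;  [(s - 2)^2] = -1/8;  [(s - 2)^3] = 1/24;  [(s - 2)^4] = -1/64.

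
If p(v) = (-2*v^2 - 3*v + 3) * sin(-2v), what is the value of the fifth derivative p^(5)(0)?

-416

Multiply each power in the prefactor through the base expansion.
The coefficient of v^5 in the expansion is -52/15, so p^(5)(0) = 5! * (-52/15) = -416.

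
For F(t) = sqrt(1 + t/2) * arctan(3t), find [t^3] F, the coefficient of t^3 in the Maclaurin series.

-291/32

Expand each factor separately, then convolve coefficients.
F(0) = 0
F′(0) = 3
F′′(0) = 3/2
F′′′(0) = -873/16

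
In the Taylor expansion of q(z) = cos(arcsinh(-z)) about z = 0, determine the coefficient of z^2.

Plug the Maclaurin series of the inner function into that of the outer and collect terms.
So c_2 = q′′(0)/2! = -1/2.

-1/2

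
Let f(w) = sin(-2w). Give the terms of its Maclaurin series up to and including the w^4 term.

4*w^3/3 - 2*w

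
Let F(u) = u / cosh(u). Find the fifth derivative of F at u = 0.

25

Invert the denominator's series and multiply.
From the series, [u^5] F = 5/24; multiply by 5! = 120 to get 25.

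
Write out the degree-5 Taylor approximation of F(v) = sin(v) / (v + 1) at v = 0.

101*v^5/120 - 5*v^4/6 + 5*v^3/6 - v^2 + v

Multiply the numerator's expansion by the denominator's geometric series.
F(0) = 0
F′(0) = 1
F′′(0) = -2
F′′′(0) = 5
F^(4)(0) = -20
F^(5)(0) = 101
Then c_k = F^(k)(0)/k! gives each Taylor coefficient.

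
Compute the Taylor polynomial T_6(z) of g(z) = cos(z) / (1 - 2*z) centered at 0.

Use 1/(1 - r) = Σ r^k on the denominator, then take the Cauchy product.
[z^0] = 1;  [z^1] = 2;  [z^2] = 7/2;  [z^3] = 7;  [z^4] = 337/24;  [z^5] = 337/12;  [z^6] = 40439/720.

40439*z^6/720 + 337*z^5/12 + 337*z^4/24 + 7*z^3 + 7*z^2/2 + 2*z + 1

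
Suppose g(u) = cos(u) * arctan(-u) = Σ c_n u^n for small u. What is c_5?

Take the Cauchy product of the two expansions.

-49/120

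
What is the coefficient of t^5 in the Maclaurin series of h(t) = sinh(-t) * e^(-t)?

-2/15

Take the Cauchy product of the two expansions.
h(0) = 0
h′(0) = -1
h′′(0) = 2
h′′′(0) = -4
h^(4)(0) = 8
h^(5)(0) = -16
The Taylor polynomial is Σ h^(k)(0)/k! · t^k.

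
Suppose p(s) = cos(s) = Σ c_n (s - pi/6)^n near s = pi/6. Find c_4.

Differentiate repeatedly and evaluate at the center.
[(s - pi/6)^0] = sqrt(3)/2;  [(s - pi/6)^1] = -1/2;  [(s - pi/6)^2] = -sqrt(3)/4;  [(s - pi/6)^3] = 1/12;  [(s - pi/6)^4] = sqrt(3)/48.
So c_4 = p^(4)(pi/6)/4! = sqrt(3)/48.

sqrt(3)/48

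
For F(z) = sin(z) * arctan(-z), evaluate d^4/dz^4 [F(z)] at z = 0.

12

Take the Cauchy product of the two expansions.
The coefficient of z^4 in the expansion is 1/2, so F^(4)(0) = 4! * (1/2) = 12.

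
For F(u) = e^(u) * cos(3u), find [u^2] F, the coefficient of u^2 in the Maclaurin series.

Expand each factor separately, then convolve coefficients.
So c_2 = F′′(0)/2! = -4.

-4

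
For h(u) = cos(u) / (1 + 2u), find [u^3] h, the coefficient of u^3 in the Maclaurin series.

-7

Expand each factor separately, then convolve coefficients.
[u^0] = 1;  [u^1] = -2;  [u^2] = 7/2;  [u^3] = -7.
So c_3 = h′′′(0)/3! = -7.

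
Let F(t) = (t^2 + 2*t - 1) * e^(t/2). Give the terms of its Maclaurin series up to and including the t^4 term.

21*t^4/128 + 35*t^3/48 + 15*t^2/8 + 3*t/2 - 1

Distribute the polynomial across the series and collect like powers.
F(0) = -1
F′(0) = 3/2
F′′(0) = 15/4
F′′′(0) = 35/8
F^(4)(0) = 63/16
The Taylor polynomial is Σ F^(k)(0)/k! · t^k.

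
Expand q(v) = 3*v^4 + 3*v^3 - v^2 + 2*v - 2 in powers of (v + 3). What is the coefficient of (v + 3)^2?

134

Compute the successive derivatives at the expansion point and divide by k!.
q(-3) = 145
q′(-3) = -235
q′′(-3) = 268
The Taylor polynomial is Σ q^(k)(-3)/k! · (v + 3)^k.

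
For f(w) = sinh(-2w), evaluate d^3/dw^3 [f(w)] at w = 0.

-8

The coefficient of w^3 in the expansion is -4/3, so f′′′(0) = 3! * (-4/3) = -8.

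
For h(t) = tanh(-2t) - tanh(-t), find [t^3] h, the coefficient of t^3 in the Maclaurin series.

7/3

Combine the two series term by term.
So c_3 = h′′′(0)/3! = 7/3.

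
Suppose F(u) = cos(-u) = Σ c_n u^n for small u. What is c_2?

F(0) = 1
F′(0) = 0
F′′(0) = -1
So c_2 = F′′(0)/2! = -1/2.

-1/2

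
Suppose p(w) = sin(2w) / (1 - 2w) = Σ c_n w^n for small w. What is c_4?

40/3

Expand each factor separately, then convolve coefficients.
p(0) = 0
p′(0) = 2
p′′(0) = 8
p′′′(0) = 40
p^(4)(0) = 320
So c_4 = p^(4)(0)/4! = 40/3.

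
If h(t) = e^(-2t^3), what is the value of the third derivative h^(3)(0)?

-12

From the series, [t^3] h = -2; multiply by 3! = 6 to get -12.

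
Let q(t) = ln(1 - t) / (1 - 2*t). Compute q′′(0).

Expand 1/(denominator) as a geometric series and multiply by the numerator's series.
The coefficient of t^2 in the expansion is -5/2, so q′′(0) = 2! * (-5/2) = -5.

-5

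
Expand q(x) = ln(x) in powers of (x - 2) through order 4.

-(x - 2)^4/64 + (x - 2)^3/24 - (x - 2)^2/8 + (x - 2)/2 + ln(2)

Use the known series and substitute for the argument.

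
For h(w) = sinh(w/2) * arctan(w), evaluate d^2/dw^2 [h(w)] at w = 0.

1

Take the Cauchy product of the two expansions.
The coefficient of w^2 in the expansion is 1/2, so h′′(0) = 2! * (1/2) = 1.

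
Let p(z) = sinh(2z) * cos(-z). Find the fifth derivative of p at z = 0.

Expand each factor separately, then convolve coefficients.
The coefficient of z^5 in the expansion is -19/60, so p^(5)(0) = 5! * (-19/60) = -38.

-38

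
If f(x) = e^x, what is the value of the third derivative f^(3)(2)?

Differentiate repeatedly and evaluate at the center.
The coefficient of (x - 2)^3 in the expansion is e^(2)/6, so f′′′(2) = 3! * (e^(2)/6) = e^(2).

e^(2)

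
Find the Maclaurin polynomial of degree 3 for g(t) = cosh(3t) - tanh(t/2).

t^3/24 + 9*t^2/2 - t/2 + 1

Add the two expansions coefficient-wise.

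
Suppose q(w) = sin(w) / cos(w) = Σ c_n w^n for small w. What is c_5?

Divide the numerator series by the denominator series (power-series long division).
q(0) = 0
q′(0) = 1
q′′(0) = 0
q′′′(0) = 2
q^(4)(0) = 0
q^(5)(0) = 16

2/15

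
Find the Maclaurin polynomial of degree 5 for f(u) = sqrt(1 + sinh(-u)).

Compose series: expand the inner function first, then feed it into the outer expansion.
[u^0] = 1;  [u^1] = -1/2;  [u^2] = -1/8;  [u^3] = -7/48;  [u^4] = -31/384;  [u^5] = -241/3840.

-241*u^5/3840 - 31*u^4/384 - 7*u^3/48 - u^2/8 - u/2 + 1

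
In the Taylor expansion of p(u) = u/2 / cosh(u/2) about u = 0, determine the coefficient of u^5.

5/768

Write the quotient as an unknown series and match coefficients against numerator = denominator · series.
p(0) = 0
p′(0) = 1/2
p′′(0) = 0
p′′′(0) = -3/8
p^(4)(0) = 0
p^(5)(0) = 25/32
Then c_k = p^(k)(0)/k! gives each Taylor coefficient.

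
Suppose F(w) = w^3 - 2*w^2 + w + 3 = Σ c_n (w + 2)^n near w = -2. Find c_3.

Differentiate repeatedly and evaluate at the center.
So c_3 = F′′′(-2)/3! = 1.

1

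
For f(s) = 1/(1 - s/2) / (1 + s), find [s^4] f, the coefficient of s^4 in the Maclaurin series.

11/16

Write out both Maclaurin series and multiply, keeping only the needed powers.
f(0) = 1
f′(0) = -1/2
f′′(0) = 3/2
f′′′(0) = -15/4
f^(4)(0) = 33/2
So c_4 = f^(4)(0)/4! = 11/16.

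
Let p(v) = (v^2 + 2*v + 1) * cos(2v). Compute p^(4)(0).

Distribute the polynomial across the series and collect like powers.
From the series, [v^4] p = -4/3; multiply by 4! = 24 to get -32.

-32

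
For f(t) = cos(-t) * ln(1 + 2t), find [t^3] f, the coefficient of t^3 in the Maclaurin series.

5/3

Expand each factor separately, then convolve coefficients.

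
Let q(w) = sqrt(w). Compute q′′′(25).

Use the known series and substitute for the argument.
The coefficient of (w - 25)^3 in the expansion is 1/50000, so q′′′(25) = 3! * (1/50000) = 3/25000.

3/25000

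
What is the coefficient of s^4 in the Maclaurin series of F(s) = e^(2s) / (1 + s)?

Take the Cauchy product of the two expansions.
F(0) = 1
F′(0) = 1
F′′(0) = 2
F′′′(0) = 2
F^(4)(0) = 8

1/3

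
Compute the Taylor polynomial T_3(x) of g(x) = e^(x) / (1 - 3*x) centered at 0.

113*x^3/3 + 25*x^2/2 + 4*x + 1

Multiply the numerator's expansion by the denominator's geometric series.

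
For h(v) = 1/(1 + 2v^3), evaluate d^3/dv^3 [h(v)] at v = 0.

Compute the successive derivatives at the expansion point and divide by k!.
The coefficient of v^3 in the expansion is -2, so h′′′(0) = 3! * (-2) = -12.

-12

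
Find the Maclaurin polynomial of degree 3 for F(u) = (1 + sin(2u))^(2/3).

-40*u^3/81 - 4*u^2/9 + 4*u/3 + 1

Plug the Maclaurin series of the inner function into that of the outer and collect terms.
F(0) = 1
F′(0) = 4/3
F′′(0) = -8/9
F′′′(0) = -80/27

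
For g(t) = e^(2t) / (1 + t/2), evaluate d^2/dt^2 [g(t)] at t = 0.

5/2

Write out both Maclaurin series and multiply, keeping only the needed powers.
From the series, [t^2] g = 5/4; multiply by 2! = 2 to get 5/2.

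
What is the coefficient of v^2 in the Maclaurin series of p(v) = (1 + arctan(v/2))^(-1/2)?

3/32

Compose series: expand the inner function first, then feed it into the outer expansion.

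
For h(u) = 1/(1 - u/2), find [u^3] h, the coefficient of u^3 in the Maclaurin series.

Compute the successive derivatives at the expansion point and divide by k!.
h(0) = 1
h′(0) = 1/2
h′′(0) = 1/2
h′′′(0) = 3/4
The Taylor polynomial is Σ h^(k)(0)/k! · u^k.

1/8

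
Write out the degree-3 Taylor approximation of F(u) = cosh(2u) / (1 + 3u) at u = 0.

Write out both Maclaurin series and multiply, keeping only the needed powers.

-33*u^3 + 11*u^2 - 3*u + 1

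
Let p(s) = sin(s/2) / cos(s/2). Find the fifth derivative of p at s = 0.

1/2

Invert the denominator's series and multiply.
The coefficient of s^5 in the expansion is 1/240, so p^(5)(0) = 5! * (1/240) = 1/2.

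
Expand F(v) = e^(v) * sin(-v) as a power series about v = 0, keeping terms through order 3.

-v^3/3 - v^2 - v

Take the Cauchy product of the two expansions.
F(0) = 0
F′(0) = -1
F′′(0) = -2
F′′′(0) = -2
Dividing each by k! gives the coefficients c_0, ..., c_3.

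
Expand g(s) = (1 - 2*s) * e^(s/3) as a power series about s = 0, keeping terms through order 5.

-29*s^5/29160 - 23*s^4/1944 - 17*s^3/162 - 11*s^2/18 - 5*s/3 + 1

Distribute the polynomial across the series and collect like powers.
g(0) = 1
g′(0) = -5/3
g′′(0) = -11/9
g′′′(0) = -17/27
g^(4)(0) = -23/81
g^(5)(0) = -29/243
Dividing each by k! gives the coefficients c_0, ..., c_5.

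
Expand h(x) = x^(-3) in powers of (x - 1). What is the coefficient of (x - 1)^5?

-21

Apply the Taylor formula c_k = f^(k)(a)/k!.
[(x - 1)^0] = 1;  [(x - 1)^1] = -3;  [(x - 1)^2] = 6;  [(x - 1)^3] = -10;  [(x - 1)^4] = 15;  [(x - 1)^5] = -21.
So c_5 = h^(5)(1)/5! = -21.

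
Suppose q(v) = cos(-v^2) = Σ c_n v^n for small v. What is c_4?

-1/2

[v^0] = 1;  [v^1] = 0;  [v^2] = 0;  [v^3] = 0;  [v^4] = -1/2.
So c_4 = q^(4)(0)/4! = -1/2.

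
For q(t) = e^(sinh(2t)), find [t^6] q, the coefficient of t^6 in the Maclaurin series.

148/45

Compose series: expand the inner function first, then feed it into the outer expansion.
q(0) = 1
q′(0) = 2
q′′(0) = 4
q′′′(0) = 16
q^(4)(0) = 80
q^(5)(0) = 384
q^(6)(0) = 2368
So c_6 = q^(6)(0)/6! = 148/45.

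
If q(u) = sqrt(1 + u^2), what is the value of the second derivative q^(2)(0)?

1

The coefficient of u^2 in the expansion is 1/2, so q′′(0) = 2! * (1/2) = 1.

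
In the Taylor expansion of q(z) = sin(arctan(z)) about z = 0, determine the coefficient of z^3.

Compose series: expand the inner function first, then feed it into the outer expansion.
q(0) = 0
q′(0) = 1
q′′(0) = 0
q′′′(0) = -3
The Taylor polynomial is Σ q^(k)(0)/k! · z^k.

-1/2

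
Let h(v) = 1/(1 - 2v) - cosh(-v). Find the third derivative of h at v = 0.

48

Expand each term separately and add.
The coefficient of v^3 in the expansion is 8, so h′′′(0) = 3! * (8) = 48.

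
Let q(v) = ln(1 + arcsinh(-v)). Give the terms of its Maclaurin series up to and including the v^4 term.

-v^4/12 - v^3/6 - v^2/2 - v

Plug the Maclaurin series of the inner function into that of the outer and collect terms.
q(0) = 0
q′(0) = -1
q′′(0) = -1
q′′′(0) = -1
q^(4)(0) = -2
Then c_k = q^(k)(0)/k! gives each Taylor coefficient.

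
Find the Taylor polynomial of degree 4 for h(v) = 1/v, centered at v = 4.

(v - 4)^4/1024 - (v - 4)^3/256 + (v - 4)^2/64 - (v - 4)/16 + 1/4

Use the known series and substitute for the argument.
h(4) = 1/4
h′(4) = -1/16
h′′(4) = 1/32
h′′′(4) = -3/128
h^(4)(4) = 3/128
The Taylor polynomial is Σ h^(k)(4)/k! · (v - 4)^k.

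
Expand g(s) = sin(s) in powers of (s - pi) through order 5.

-(s - pi)^5/120 + (s - pi)^3/6 - (s - pi)

Apply the Taylor formula c_k = f^(k)(a)/k!.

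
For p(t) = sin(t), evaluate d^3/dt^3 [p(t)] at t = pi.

1

The coefficient of (t - pi)^3 in the expansion is 1/6, so p′′′(pi) = 3! * (1/6) = 1.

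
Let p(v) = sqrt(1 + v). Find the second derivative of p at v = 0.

-1/4

Compute the successive derivatives at the expansion point and divide by k!.
From the series, [v^2] p = -1/8; multiply by 2! = 2 to get -1/4.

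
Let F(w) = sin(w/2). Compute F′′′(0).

Apply the Taylor formula c_k = f^(k)(a)/k!.
The coefficient of w^3 in the expansion is -1/48, so F′′′(0) = 3! * (-1/48) = -1/8.

-1/8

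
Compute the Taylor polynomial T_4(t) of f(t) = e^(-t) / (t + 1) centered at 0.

Multiply the numerator's expansion by the denominator's geometric series.
f(0) = 1
f′(0) = -2
f′′(0) = 5
f′′′(0) = -16
f^(4)(0) = 65
The Taylor polynomial is Σ f^(k)(0)/k! · t^k.

65*t^4/24 - 8*t^3/3 + 5*t^2/2 - 2*t + 1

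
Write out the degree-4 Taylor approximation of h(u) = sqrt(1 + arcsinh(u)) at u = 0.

u^4/384 - u^3/48 - u^2/8 + u/2 + 1

Plug the Maclaurin series of the inner function into that of the outer and collect terms.
[u^0] = 1;  [u^1] = 1/2;  [u^2] = -1/8;  [u^3] = -1/48;  [u^4] = 1/384.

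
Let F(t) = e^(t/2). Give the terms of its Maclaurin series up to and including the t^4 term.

t^4/384 + t^3/48 + t^2/8 + t/2 + 1

F(0) = 1
F′(0) = 1/2
F′′(0) = 1/4
F′′′(0) = 1/8
F^(4)(0) = 1/16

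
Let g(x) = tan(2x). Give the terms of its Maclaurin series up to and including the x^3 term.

Compute the successive derivatives at the expansion point and divide by k!.
[x^0] = 0;  [x^1] = 2;  [x^2] = 0;  [x^3] = 8/3.

8*x^3/3 + 2*x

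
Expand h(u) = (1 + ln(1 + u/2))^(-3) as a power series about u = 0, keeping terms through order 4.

Plug the Maclaurin series of the inner function into that of the outer and collect terms.

145*u^4/64 - 17*u^3/8 + 15*u^2/8 - 3*u/2 + 1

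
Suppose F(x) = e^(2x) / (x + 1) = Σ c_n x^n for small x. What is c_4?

Expand 1/(denominator) as a geometric series and multiply by the numerator's series.

1/3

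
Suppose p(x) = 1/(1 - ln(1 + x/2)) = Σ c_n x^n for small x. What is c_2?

Let u equal the inner series; expand the outer function in u and truncate.
p(0) = 1
p′(0) = 1/2
p′′(0) = 1/4

1/8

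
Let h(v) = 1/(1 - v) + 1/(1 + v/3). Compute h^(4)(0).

Add the two expansions coefficient-wise.
From the series, [v^4] h = 82/81; multiply by 4! = 24 to get 656/27.

656/27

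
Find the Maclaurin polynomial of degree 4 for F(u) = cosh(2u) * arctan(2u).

4*u^3/3 + 2*u

Take the Cauchy product of the two expansions.
[u^0] = 0;  [u^1] = 2;  [u^2] = 0;  [u^3] = 4/3;  [u^4] = 0.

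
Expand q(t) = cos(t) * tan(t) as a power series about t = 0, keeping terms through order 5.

t^5/120 - t^3/6 + t

Take the Cauchy product of the two expansions.
q(0) = 0
q′(0) = 1
q′′(0) = 0
q′′′(0) = -1
q^(4)(0) = 0
q^(5)(0) = 1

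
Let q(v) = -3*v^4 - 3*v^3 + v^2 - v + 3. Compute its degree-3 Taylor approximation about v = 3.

-39*(v - 3)^3 - 188*(v - 3)^2 - 400*(v - 3) - 315

q(3) = -315
q′(3) = -400
q′′(3) = -376
q′′′(3) = -234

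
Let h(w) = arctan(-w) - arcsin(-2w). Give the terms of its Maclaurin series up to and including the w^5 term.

Expand each term separately and add.
[w^0] = 0;  [w^1] = 1;  [w^2] = 0;  [w^3] = 5/3;  [w^4] = 0;  [w^5] = 11/5.

11*w^5/5 + 5*w^3/3 + w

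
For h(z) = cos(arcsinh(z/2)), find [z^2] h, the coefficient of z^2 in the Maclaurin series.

-1/8

Plug the Maclaurin series of the inner function into that of the outer and collect terms.
So c_2 = h′′(0)/2! = -1/8.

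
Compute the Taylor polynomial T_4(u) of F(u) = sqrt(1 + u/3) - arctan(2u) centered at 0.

-5*u^4/10368 + 1153*u^3/432 - u^2/72 - 11*u/6 + 1

Expand each term separately and add.
F(0) = 1
F′(0) = -11/6
F′′(0) = -1/36
F′′′(0) = 1153/72
F^(4)(0) = -5/432
Dividing each by k! gives the coefficients c_0, ..., c_4.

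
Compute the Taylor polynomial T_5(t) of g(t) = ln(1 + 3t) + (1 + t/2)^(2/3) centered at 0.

2834387*t^5/58320 - 78739*t^4/3888 + 1459*t^3/162 - 163*t^2/36 + 10*t/3 + 1

Combine the two series term by term.
g(0) = 1
g′(0) = 10/3
g′′(0) = -163/18
g′′′(0) = 1459/27
g^(4)(0) = -78739/162
g^(5)(0) = 2834387/486
The Taylor polynomial is Σ g^(k)(0)/k! · t^k.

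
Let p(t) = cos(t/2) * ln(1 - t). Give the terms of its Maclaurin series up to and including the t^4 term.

Take the Cauchy product of the two expansions.
[t^0] = 0;  [t^1] = -1;  [t^2] = -1/2;  [t^3] = -5/24;  [t^4] = -3/16.

-3*t^4/16 - 5*t^3/24 - t^2/2 - t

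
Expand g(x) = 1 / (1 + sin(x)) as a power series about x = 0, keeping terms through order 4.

Expand as Σ (-1)^k u^k with u equal to the inner function's series.
g(0) = 1
g′(0) = -1
g′′(0) = 2
g′′′(0) = -5
g^(4)(0) = 16
The Taylor polynomial is Σ g^(k)(0)/k! · x^k.

2*x^4/3 - 5*x^3/6 + x^2 - x + 1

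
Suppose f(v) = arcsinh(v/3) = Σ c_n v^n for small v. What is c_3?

-1/162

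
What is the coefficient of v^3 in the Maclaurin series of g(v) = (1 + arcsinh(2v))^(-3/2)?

Let u equal the inner series; expand the outer function in u and truncate.
g(0) = 1
g′(0) = -3
g′′(0) = 15
g′′′(0) = -93

-31/2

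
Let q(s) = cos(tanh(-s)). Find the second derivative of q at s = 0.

Substitute the inner expansion into the outer series and collect powers.
The coefficient of s^2 in the expansion is -1/2, so q′′(0) = 2! * (-1/2) = -1.

-1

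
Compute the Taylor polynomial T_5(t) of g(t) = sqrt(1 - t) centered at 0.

-7*t^5/256 - 5*t^4/128 - t^3/16 - t^2/8 - t/2 + 1

Differentiate repeatedly and evaluate at the center.
g(0) = 1
g′(0) = -1/2
g′′(0) = -1/4
g′′′(0) = -3/8
g^(4)(0) = -15/16
g^(5)(0) = -105/32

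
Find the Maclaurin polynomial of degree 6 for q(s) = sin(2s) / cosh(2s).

Divide the numerator series by the denominator series (power-series long division).
[s^0] = 0;  [s^1] = 2;  [s^2] = 0;  [s^3] = -16/3;  [s^4] = 0;  [s^5] = 48/5;  [s^6] = 0.

48*s^5/5 - 16*s^3/3 + 2*s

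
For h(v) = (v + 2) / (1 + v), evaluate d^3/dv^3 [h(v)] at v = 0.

Distribute the polynomial across the series and collect like powers.
From the series, [v^3] h = -1; multiply by 3! = 6 to get -6.

-6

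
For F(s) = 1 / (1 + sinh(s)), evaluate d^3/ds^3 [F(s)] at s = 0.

-7

Use the geometric series for the reciprocal, then substitute.
The coefficient of s^3 in the expansion is -7/6, so F′′′(0) = 3! * (-7/6) = -7.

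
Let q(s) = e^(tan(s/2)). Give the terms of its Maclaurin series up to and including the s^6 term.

59*s^6/15360 + 37*s^5/3840 + 3*s^4/128 + s^3/16 + s^2/8 + s/2 + 1

Let u equal the inner series; expand the outer function in u and truncate.
q(0) = 1
q′(0) = 1/2
q′′(0) = 1/4
q′′′(0) = 3/8
q^(4)(0) = 9/16
q^(5)(0) = 37/32
q^(6)(0) = 177/64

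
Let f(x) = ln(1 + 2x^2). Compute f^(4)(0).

Differentiate repeatedly and evaluate at the center.
The coefficient of x^4 in the expansion is -2, so f^(4)(0) = 4! * (-2) = -48.

-48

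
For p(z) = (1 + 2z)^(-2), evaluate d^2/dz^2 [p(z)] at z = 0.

The coefficient of z^2 in the expansion is 12, so p′′(0) = 2! * (12) = 24.

24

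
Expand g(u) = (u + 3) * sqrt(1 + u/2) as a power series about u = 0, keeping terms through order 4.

u^4/2048 - u^3/128 + 5*u^2/32 + 7*u/4 + 3

Distribute the polynomial across the series and collect like powers.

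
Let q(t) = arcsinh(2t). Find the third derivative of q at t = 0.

Differentiate repeatedly and evaluate at the center.
The coefficient of t^3 in the expansion is -4/3, so q′′′(0) = 3! * (-4/3) = -8.

-8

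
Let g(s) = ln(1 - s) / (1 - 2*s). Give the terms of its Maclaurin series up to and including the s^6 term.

Use 1/(1 - r) = Σ r^k on the denominator, then take the Cauchy product.
g(0) = 0
g′(0) = -1
g′′(0) = -5
g′′′(0) = -32
g^(4)(0) = -262
g^(5)(0) = -2644
g^(6)(0) = -31848
Dividing each by k! gives the coefficients c_0, ..., c_6.

-1327*s^6/30 - 661*s^5/30 - 131*s^4/12 - 16*s^3/3 - 5*s^2/2 - s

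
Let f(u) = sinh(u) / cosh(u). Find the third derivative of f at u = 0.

Divide the numerator series by the denominator series (power-series long division).
The coefficient of u^3 in the expansion is -1/3, so f′′′(0) = 3! * (-1/3) = -2.

-2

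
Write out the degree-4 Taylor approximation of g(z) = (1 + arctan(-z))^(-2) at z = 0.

3*z^4 + 10*z^3/3 + 3*z^2 + 2*z + 1

Let u equal the inner series; expand the outer function in u and truncate.
[z^0] = 1;  [z^1] = 2;  [z^2] = 3;  [z^3] = 10/3;  [z^4] = 3.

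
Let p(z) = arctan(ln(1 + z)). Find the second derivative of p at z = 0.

-1

Compose series: expand the inner function first, then feed it into the outer expansion.
From the series, [z^2] p = -1/2; multiply by 2! = 2 to get -1.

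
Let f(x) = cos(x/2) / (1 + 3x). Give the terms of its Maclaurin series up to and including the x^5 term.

-30673*x^5/128 + 30673*x^4/384 - 213*x^3/8 + 71*x^2/8 - 3*x + 1

Take the Cauchy product of the two expansions.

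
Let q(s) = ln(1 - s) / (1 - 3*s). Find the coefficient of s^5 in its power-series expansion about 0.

Use 1/(1 - r) = Σ r^k on the denominator, then take the Cauchy product.
q(0) = 0
q′(0) = -1
q′′(0) = -7
q′′′(0) = -65
q^(4)(0) = -786
q^(5)(0) = -11814
So c_5 = q^(5)(0)/5! = -1969/20.

-1969/20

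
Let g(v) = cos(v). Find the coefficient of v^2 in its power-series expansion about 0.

-1/2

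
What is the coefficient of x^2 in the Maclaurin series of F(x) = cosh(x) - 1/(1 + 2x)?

Add the two expansions coefficient-wise.
F(0) = 0
F′(0) = 2
F′′(0) = -7

-7/2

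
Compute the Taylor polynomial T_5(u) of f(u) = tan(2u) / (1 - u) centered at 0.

134*u^5/15 + 14*u^4/3 + 14*u^3/3 + 2*u^2 + 2*u

Take the Cauchy product of the two expansions.
f(0) = 0
f′(0) = 2
f′′(0) = 4
f′′′(0) = 28
f^(4)(0) = 112
f^(5)(0) = 1072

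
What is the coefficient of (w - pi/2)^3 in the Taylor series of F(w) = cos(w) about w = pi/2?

c_3 = F′′′(pi/2)/3! = 1/6.

1/6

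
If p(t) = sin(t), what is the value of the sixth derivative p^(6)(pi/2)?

Differentiate repeatedly and evaluate at the center.
From the series, [(t - pi/2)^6] p = -1/720; multiply by 6! = 720 to get -1.

-1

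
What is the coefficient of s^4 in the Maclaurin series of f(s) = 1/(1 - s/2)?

f(0) = 1
f′(0) = 1/2
f′′(0) = 1/2
f′′′(0) = 3/4
f^(4)(0) = 3/2
So c_4 = f^(4)(0)/4! = 1/16.

1/16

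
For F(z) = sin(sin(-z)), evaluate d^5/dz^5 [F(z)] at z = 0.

Let u equal the inner series; expand the outer function in u and truncate.
The coefficient of z^5 in the expansion is -1/10, so F^(5)(0) = 5! * (-1/10) = -12.

-12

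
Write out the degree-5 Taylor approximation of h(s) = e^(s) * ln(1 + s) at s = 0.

Take the Cauchy product of the two expansions.
h(0) = 0
h′(0) = 1
h′′(0) = 1
h′′′(0) = 2
h^(4)(0) = 0
h^(5)(0) = 9
Then c_k = h^(k)(0)/k! gives each Taylor coefficient.

3*s^5/40 + s^3/3 + s^2/2 + s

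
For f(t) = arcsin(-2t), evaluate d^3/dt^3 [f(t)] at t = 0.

-8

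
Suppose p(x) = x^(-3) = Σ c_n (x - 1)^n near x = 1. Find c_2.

Apply the Taylor formula c_k = f^(k)(a)/k!.
[(x - 1)^0] = 1;  [(x - 1)^1] = -3;  [(x - 1)^2] = 6.

6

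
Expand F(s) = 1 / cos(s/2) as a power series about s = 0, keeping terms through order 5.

5*s^4/384 + s^2/8 + 1

Write the quotient as an unknown series and match coefficients against numerator = denominator · series.
[s^0] = 1;  [s^1] = 0;  [s^2] = 1/8;  [s^3] = 0;  [s^4] = 5/384;  [s^5] = 0.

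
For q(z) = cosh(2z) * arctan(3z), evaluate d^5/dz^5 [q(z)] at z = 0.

3912

Multiply the two series term by term and collect like powers.
The coefficient of z^5 in the expansion is 163/5, so q^(5)(0) = 5! * (163/5) = 3912.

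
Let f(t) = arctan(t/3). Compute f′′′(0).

-2/27

Compute the successive derivatives at the expansion point and divide by k!.
The coefficient of t^3 in the expansion is -1/81, so f′′′(0) = 3! * (-1/81) = -2/27.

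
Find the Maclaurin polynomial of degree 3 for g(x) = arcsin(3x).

9*x^3/2 + 3*x

g(0) = 0
g′(0) = 3
g′′(0) = 0
g′′′(0) = 27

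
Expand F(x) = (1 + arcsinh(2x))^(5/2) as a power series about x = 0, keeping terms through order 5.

Substitute the inner expansion into the outer series and collect powers.
F(0) = 1
F′(0) = 5
F′′(0) = 15
F′′′(0) = -5
F^(4)(0) = -255
F^(5)(0) = 165
Dividing each by k! gives the coefficients c_0, ..., c_5.

11*x^5/8 - 85*x^4/8 - 5*x^3/6 + 15*x^2/2 + 5*x + 1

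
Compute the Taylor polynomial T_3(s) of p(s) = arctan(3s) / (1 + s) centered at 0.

-6*s^3 - 3*s^2 + 3*s

Multiply the two series term by term and collect like powers.
p(0) = 0
p′(0) = 3
p′′(0) = -6
p′′′(0) = -36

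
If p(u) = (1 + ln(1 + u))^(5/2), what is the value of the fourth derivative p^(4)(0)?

225/16

Compose series: expand the inner function first, then feed it into the outer expansion.
The coefficient of u^4 in the expansion is 75/128, so p^(4)(0) = 4! * (75/128) = 225/16.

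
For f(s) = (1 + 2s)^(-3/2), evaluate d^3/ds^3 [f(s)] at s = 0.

-105

The coefficient of s^3 in the expansion is -35/2, so f′′′(0) = 3! * (-35/2) = -105.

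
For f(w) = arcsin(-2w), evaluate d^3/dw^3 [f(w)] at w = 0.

-8

The coefficient of w^3 in the expansion is -4/3, so f′′′(0) = 3! * (-4/3) = -8.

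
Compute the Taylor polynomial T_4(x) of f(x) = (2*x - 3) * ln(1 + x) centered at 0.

Distribute the polynomial across the series and collect like powers.
[x^0] = 0;  [x^1] = -3;  [x^2] = 7/2;  [x^3] = -2;  [x^4] = 17/12.

17*x^4/12 - 2*x^3 + 7*x^2/2 - 3*x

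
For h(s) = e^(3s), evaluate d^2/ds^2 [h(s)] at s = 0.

The coefficient of s^2 in the expansion is 9/2, so h′′(0) = 2! * (9/2) = 9.

9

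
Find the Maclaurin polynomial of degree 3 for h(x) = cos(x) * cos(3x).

1 - 5*x^2

Write out both Maclaurin series and multiply, keeping only the needed powers.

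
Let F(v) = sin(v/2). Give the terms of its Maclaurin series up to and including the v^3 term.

-v^3/48 + v/2

Differentiate repeatedly and evaluate at the center.
F(0) = 0
F′(0) = 1/2
F′′(0) = 0
F′′′(0) = -1/8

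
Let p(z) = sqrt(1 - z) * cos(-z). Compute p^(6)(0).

Expand each factor separately, then convolve coefficients.
From the series, [z^6] p = -349/46080; multiply by 6! = 720 to get -349/64.

-349/64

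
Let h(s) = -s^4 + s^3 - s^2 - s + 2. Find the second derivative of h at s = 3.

The coefficient of (s - 3)^2 in the expansion is -46, so h′′(3) = 2! * (-46) = -92.

-92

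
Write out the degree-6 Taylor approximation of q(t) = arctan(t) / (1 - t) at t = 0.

Multiply the numerator's expansion by the denominator's geometric series.
[t^0] = 0;  [t^1] = 1;  [t^2] = 1;  [t^3] = 2/3;  [t^4] = 2/3;  [t^5] = 13/15;  [t^6] = 13/15.

13*t^6/15 + 13*t^5/15 + 2*t^4/3 + 2*t^3/3 + t^2 + t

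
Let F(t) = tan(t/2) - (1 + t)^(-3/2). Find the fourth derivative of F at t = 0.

Combine the two series term by term.
The coefficient of t^4 in the expansion is -315/128, so F^(4)(0) = 4! * (-315/128) = -945/16.

-945/16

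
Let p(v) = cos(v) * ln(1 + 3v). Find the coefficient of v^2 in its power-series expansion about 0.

-9/2

Multiply the two series term by term and collect like powers.
p(0) = 0
p′(0) = 3
p′′(0) = -9
So c_2 = p′′(0)/2! = -9/2.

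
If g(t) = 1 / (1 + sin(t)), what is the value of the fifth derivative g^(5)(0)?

-61

Expand as Σ (-1)^k u^k with u equal to the inner function's series.
The coefficient of t^5 in the expansion is -61/120, so g^(5)(0) = 5! * (-61/120) = -61.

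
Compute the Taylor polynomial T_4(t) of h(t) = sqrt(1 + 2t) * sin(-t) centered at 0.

-t^4/3 + 2*t^3/3 - t^2 - t

Write out both Maclaurin series and multiply, keeping only the needed powers.
h(0) = 0
h′(0) = -1
h′′(0) = -2
h′′′(0) = 4
h^(4)(0) = -8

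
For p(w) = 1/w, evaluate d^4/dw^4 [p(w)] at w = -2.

The coefficient of (w + 2)^4 in the expansion is -1/32, so p^(4)(-2) = 4! * (-1/32) = -3/4.

-3/4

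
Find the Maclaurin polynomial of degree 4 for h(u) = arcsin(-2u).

-4*u^3/3 - 2*u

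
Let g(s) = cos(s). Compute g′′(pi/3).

-1/2

Compute the successive derivatives at the expansion point and divide by k!.
From the series, [(s - pi/3)^2] g = -1/4; multiply by 2! = 2 to get -1/2.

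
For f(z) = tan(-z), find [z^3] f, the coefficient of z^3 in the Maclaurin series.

-1/3

f(0) = 0
f′(0) = -1
f′′(0) = 0
f′′′(0) = -2
So c_3 = f′′′(0)/3! = -1/3.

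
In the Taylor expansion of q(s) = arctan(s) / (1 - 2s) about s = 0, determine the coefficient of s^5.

223/15

Take the Cauchy product of the two expansions.
q(0) = 0
q′(0) = 1
q′′(0) = 4
q′′′(0) = 22
q^(4)(0) = 176
q^(5)(0) = 1784
So c_5 = q^(5)(0)/5! = 223/15.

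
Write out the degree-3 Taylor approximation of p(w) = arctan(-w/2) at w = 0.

w^3/24 - w/2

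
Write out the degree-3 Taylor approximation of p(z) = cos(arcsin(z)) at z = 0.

1 - z^2/2

Substitute the inner expansion into the outer series and collect powers.
p(0) = 1
p′(0) = 0
p′′(0) = -1
p′′′(0) = 0
The Taylor polynomial is Σ p^(k)(0)/k! · z^k.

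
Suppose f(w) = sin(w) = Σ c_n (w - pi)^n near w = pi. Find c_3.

1/6

Differentiate repeatedly and evaluate at the center.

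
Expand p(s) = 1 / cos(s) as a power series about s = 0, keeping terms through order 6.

61*s^6/720 + 5*s^4/24 + s^2/2 + 1

Divide the numerator series by the denominator series (power-series long division).
[s^0] = 1;  [s^1] = 0;  [s^2] = 1/2;  [s^3] = 0;  [s^4] = 5/24;  [s^5] = 0;  [s^6] = 61/720.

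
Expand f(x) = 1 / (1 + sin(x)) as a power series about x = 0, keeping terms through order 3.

-5*x^3/6 + x^2 - x + 1

Use the geometric series for the reciprocal, then substitute.
f(0) = 1
f′(0) = -1
f′′(0) = 2
f′′′(0) = -5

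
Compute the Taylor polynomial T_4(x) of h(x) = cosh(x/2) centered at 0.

[x^0] = 1;  [x^1] = 0;  [x^2] = 1/8;  [x^3] = 0;  [x^4] = 1/384.

x^4/384 + x^2/8 + 1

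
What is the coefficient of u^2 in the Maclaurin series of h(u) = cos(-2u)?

-2

[u^0] = 1;  [u^1] = 0;  [u^2] = -2.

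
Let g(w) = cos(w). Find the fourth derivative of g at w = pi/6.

sqrt(3)/2

From the series, [(w - pi/6)^4] g = sqrt(3)/48; multiply by 4! = 24 to get sqrt(3)/2.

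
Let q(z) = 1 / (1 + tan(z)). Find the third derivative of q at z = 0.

-8

Write 1/(1+u) = 1 - u + u^2 - u^3 + ... and substitute the series for u.
The coefficient of z^3 in the expansion is -4/3, so q′′′(0) = 3! * (-4/3) = -8.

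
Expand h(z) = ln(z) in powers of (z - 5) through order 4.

-(z - 5)^4/2500 + (z - 5)^3/375 - (z - 5)^2/50 + (z - 5)/5 + ln(5)

h(5) = ln(5)
h′(5) = 1/5
h′′(5) = -1/25
h′′′(5) = 2/125
h^(4)(5) = -6/625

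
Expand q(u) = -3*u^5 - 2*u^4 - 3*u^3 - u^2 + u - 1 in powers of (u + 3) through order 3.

Differentiate repeatedly and evaluate at the center.
q(-3) = 635
q′(-3) = -1073
q′′(-3) = 1456
q′′′(-3) = -1494
Dividing each by k! gives the coefficients c_0, ..., c_3.

-249*(u + 3)^3 + 728*(u + 3)^2 - 1073*(u + 3) + 635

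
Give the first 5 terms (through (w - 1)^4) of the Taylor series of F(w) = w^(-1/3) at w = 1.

F(1) = 1
F′(1) = -1/3
F′′(1) = 4/9
F′′′(1) = -28/27
F^(4)(1) = 280/81
Dividing each by k! gives the coefficients c_0, ..., c_4.

35*(w - 1)^4/243 - 14*(w - 1)^3/81 + 2*(w - 1)^2/9 - (w - 1)/3 + 1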